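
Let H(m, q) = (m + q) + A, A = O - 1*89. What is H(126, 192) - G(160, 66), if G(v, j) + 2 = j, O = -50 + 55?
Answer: 170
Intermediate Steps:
O = 5
A = -84 (A = 5 - 1*89 = 5 - 89 = -84)
G(v, j) = -2 + j
H(m, q) = -84 + m + q (H(m, q) = (m + q) - 84 = -84 + m + q)
H(126, 192) - G(160, 66) = (-84 + 126 + 192) - (-2 + 66) = 234 - 1*64 = 234 - 64 = 170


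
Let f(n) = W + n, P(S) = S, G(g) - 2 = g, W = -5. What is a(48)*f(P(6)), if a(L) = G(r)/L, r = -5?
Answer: -1/16 ≈ -0.062500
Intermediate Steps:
G(g) = 2 + g
a(L) = -3/L (a(L) = (2 - 5)/L = -3/L)
f(n) = -5 + n
a(48)*f(P(6)) = (-3/48)*(-5 + 6) = -3*1/48*1 = -1/16*1 = -1/16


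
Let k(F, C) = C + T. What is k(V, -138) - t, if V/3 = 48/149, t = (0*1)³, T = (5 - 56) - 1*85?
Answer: -274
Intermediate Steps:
T = -136 (T = -51 - 85 = -136)
t = 0 (t = 0³ = 0)
V = 144/149 (V = 3*(48/149) = 144/149 ≈ 0.96644)
k(F, C) = -136 + C (k(F, C) = C - 136 = -136 + C)
k(V, -138) - t = (-136 - 138) - 1*0 = -274 + 0 = -274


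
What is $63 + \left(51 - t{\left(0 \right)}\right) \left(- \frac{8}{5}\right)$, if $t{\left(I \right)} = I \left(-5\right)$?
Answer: $- \frac{93}{5} \approx -18.6$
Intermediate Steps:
$t{\left(I \right)} = - 5 I$
$63 + \left(51 - t{\left(0 \right)}\right) \left(- \frac{8}{5}\right) = 63 + \left(51 - \left(-5\right) 0\right) \left(- \frac{8}{5}\right) = 63 + \left(51 - 0\right) \left(- \frac{8}{5}\right) = 63 + \left(51 + 0\right) \left(\left(-1\right) \frac{8}{5}\right) = 63 + 51 \left(- \frac{8}{5}\right) = 63 - \frac{408}{5} = - \frac{93}{5}$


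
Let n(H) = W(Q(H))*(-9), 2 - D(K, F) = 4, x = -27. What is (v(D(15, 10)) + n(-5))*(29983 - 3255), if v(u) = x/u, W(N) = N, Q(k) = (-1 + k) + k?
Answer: 3006900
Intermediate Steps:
Q(k) = -1 + 2*k
D(K, F) = -2 (D(K, F) = 2 - 1*4 = 2 - 4 = -2)
v(u) = -27/u
n(H) = 9 - 18*H (n(H) = (-1 + 2*H)*(-9) = 9 - 18*H)
(v(D(15, 10)) + n(-5))*(29983 - 3255) = (-27/(-2) + (9 - 18*(-5)))*(29983 - 3255) = (-27*(-½) + (9 + 90))*26728 = (27/2 + 99)*26728 = (225/2)*26728 = 3006900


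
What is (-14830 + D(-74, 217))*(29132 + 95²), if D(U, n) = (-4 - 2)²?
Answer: -564494658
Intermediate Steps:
D(U, n) = 36 (D(U, n) = (-6)² = 36)
(-14830 + D(-74, 217))*(29132 + 95²) = (-14830 + 36)*(29132 + 95²) = -14794*(29132 + 9025) = -14794*38157 = -564494658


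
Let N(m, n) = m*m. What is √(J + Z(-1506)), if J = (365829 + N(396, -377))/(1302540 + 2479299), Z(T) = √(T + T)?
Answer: √(219617693795 + 3178290271538*I*√753)/1260613 ≈ 5.245 + 5.2318*I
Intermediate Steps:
N(m, n) = m²
Z(T) = √2*√T (Z(T) = √(2*T) = √2*√T)
J = 174215/1260613 (J = (365829 + 396²)/(1302540 + 2479299) = (365829 + 156816)/3781839 = 522645*(1/3781839) = 174215/1260613 ≈ 0.13820)
√(J + Z(-1506)) = √(174215/1260613 + √2*√(-1506)) = √(174215/1260613 + √2*(I*√1506)) = √(174215/1260613 + 2*I*√753)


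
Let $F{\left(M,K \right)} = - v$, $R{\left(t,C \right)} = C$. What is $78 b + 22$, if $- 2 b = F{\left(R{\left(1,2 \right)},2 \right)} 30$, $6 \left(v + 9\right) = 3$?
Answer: $-9923$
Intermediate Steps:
$v = - \frac{17}{2}$ ($v = -9 + \frac{1}{6} \cdot 3 = -9 + \frac{1}{2} = - \frac{17}{2} \approx -8.5$)
$F{\left(M,K \right)} = \frac{17}{2}$ ($F{\left(M,K \right)} = \left(-1\right) \left(- \frac{17}{2}\right) = \frac{17}{2}$)
$b = - \frac{255}{2}$ ($b = - \frac{\frac{17}{2} \cdot 30}{2} = \left(- \frac{1}{2}\right) 255 = - \frac{255}{2} \approx -127.5$)
$78 b + 22 = 78 \left(- \frac{255}{2}\right) + 22 = -9945 + 22 = -9923$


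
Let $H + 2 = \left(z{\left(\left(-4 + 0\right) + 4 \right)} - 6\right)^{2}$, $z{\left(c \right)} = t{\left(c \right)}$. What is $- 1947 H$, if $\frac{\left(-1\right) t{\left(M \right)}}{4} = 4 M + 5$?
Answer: $-1312278$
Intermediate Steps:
$t{\left(M \right)} = -20 - 16 M$ ($t{\left(M \right)} = - 4 \left(4 M + 5\right) = - 4 \left(5 + 4 M\right) = -20 - 16 M$)
$z{\left(c \right)} = -20 - 16 c$
$H = 674$ ($H = -2 + \left(\left(-20 - 16 \left(\left(-4 + 0\right) + 4\right)\right) - 6\right)^{2} = -2 + \left(\left(-20 - 16 \left(-4 + 4\right)\right) - 6\right)^{2} = -2 + \left(\left(-20 - 0\right) - 6\right)^{2} = -2 + \left(\left(-20 + 0\right) - 6\right)^{2} = -2 + \left(-20 - 6\right)^{2} = -2 + \left(-26\right)^{2} = -2 + 676 = 674$)
$- 1947 H = \left(-1947\right) 674 = -1312278$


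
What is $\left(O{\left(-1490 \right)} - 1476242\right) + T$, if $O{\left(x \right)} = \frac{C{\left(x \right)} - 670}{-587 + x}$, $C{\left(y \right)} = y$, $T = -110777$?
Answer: $- \frac{3296236303}{2077} \approx -1.587 \cdot 10^{6}$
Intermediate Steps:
$O{\left(x \right)} = \frac{-670 + x}{-587 + x}$ ($O{\left(x \right)} = \frac{x - 670}{-587 + x} = \frac{-670 + x}{-587 + x}$)
$\left(O{\left(-1490 \right)} - 1476242\right) + T = \left(\frac{-670 - 1490}{-587 - 1490} - 1476242\right) - 110777 = \left(\frac{1}{-2077} \left(-2160\right) - 1476242\right) - 110777 = \left(\left(- \frac{1}{2077}\right) \left(-2160\right) - 1476242\right) - 110777 = \left(\frac{2160}{2077} - 1476242\right) - 110777 = - \frac{3066152474}{2077} - 110777 = - \frac{3296236303}{2077}$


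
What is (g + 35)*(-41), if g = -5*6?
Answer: -205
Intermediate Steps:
g = -30
(g + 35)*(-41) = (-30 + 35)*(-41) = 5*(-41) = -205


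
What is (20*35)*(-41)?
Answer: -28700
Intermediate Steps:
(20*35)*(-41) = 700*(-41) = -28700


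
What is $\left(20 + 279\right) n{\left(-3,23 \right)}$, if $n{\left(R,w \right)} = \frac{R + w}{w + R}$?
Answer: $299$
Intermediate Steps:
$n{\left(R,w \right)} = 1$ ($n{\left(R,w \right)} = \frac{R + w}{R + w} = 1$)
$\left(20 + 279\right) n{\left(-3,23 \right)} = \left(20 + 279\right) 1 = 299 \cdot 1 = 299$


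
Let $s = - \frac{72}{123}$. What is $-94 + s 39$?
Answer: $- \frac{4790}{41} \approx -116.83$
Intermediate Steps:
$s = - \frac{24}{41}$ ($s = \left(-72\right) \frac{1}{123} = - \frac{24}{41} \approx -0.58537$)
$-94 + s 39 = -94 - \frac{936}{41} = - \frac{4790}{41}$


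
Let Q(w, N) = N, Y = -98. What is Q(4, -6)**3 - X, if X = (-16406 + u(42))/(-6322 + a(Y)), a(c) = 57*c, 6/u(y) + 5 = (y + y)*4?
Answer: -214201187/985387 ≈ -217.38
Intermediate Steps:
u(y) = 6/(-5 + 8*y) (u(y) = 6/(-5 + (y + y)*4) = 6/(-5 + (2*y)*4) = 6/(-5 + 8*y))
X = 1357595/985387 (X = (-16406 + 6/(-5 + 8*42))/(-6322 + 57*(-98)) = (-16406 + 6/(-5 + 336))/(-6322 - 5586) = (-16406 + 6/331)/(-11908) = (-16406 + 6*(1/331))*(-1/11908) = (-16406 + 6/331)*(-1/11908) = -5430380/331*(-1/11908) = 1357595/985387 ≈ 1.3777)
Q(4, -6)**3 - X = (-6)**3 - 1*1357595/985387 = -216 - 1357595/985387 = -214201187/985387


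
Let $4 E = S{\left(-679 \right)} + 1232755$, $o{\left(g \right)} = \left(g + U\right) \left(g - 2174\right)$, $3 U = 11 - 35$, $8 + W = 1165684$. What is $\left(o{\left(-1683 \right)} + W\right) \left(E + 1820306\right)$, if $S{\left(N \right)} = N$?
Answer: $16362271019475$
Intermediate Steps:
$W = 1165676$ ($W = -8 + 1165684 = 1165676$)
$U = -8$ ($U = \frac{11 - 35}{3} = \frac{1}{3} \left(-24\right) = -8$)
$o{\left(g \right)} = \left(-2174 + g\right) \left(-8 + g\right)$ ($o{\left(g \right)} = \left(g - 8\right) \left(g - 2174\right) = \left(-8 + g\right) \left(-2174 + g\right) = \left(-2174 + g\right) \left(-8 + g\right)$)
$E = 308019$ ($E = \frac{-679 + 1232755}{4} = \frac{1}{4} \cdot 1232076 = 308019$)
$\left(o{\left(-1683 \right)} + W\right) \left(E + 1820306\right) = \left(\left(17392 + \left(-1683\right)^{2} - -3672306\right) + 1165676\right) \left(308019 + 1820306\right) = \left(\left(17392 + 2832489 + 3672306\right) + 1165676\right) 2128325 = \left(6522187 + 1165676\right) 2128325 = 7687863 \cdot 2128325 = 16362271019475$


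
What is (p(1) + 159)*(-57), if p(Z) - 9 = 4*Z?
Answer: -9804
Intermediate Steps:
p(Z) = 9 + 4*Z
(p(1) + 159)*(-57) = ((9 + 4*1) + 159)*(-57) = ((9 + 4) + 159)*(-57) = (13 + 159)*(-57) = 172*(-57) = -9804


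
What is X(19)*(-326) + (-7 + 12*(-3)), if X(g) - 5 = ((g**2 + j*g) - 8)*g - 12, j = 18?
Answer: -4302591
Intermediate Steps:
X(g) = -7 + g*(-8 + g**2 + 18*g) (X(g) = 5 + (((g**2 + 18*g) - 8)*g - 12) = 5 + ((-8 + g**2 + 18*g)*g - 12) = 5 + (g*(-8 + g**2 + 18*g) - 12) = 5 + (-12 + g*(-8 + g**2 + 18*g)) = -7 + g*(-8 + g**2 + 18*g))
X(19)*(-326) + (-7 + 12*(-3)) = (-7 + 19**3 - 8*19 + 18*19**2)*(-326) + (-7 + 12*(-3)) = (-7 + 6859 - 152 + 18*361)*(-326) + (-7 - 36) = (-7 + 6859 - 152 + 6498)*(-326) - 43 = 13198*(-326) - 43 = -4302548 - 43 = -4302591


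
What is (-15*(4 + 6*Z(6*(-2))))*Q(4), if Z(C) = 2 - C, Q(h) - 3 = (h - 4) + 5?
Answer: -10560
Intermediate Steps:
Q(h) = 4 + h (Q(h) = 3 + ((h - 4) + 5) = 3 + ((-4 + h) + 5) = 3 + (1 + h) = 4 + h)
(-15*(4 + 6*Z(6*(-2))))*Q(4) = (-15*(4 + 6*(2 - 6*(-2))))*(4 + 4) = -15*(4 + 6*(2 - 1*(-12)))*8 = -15*(4 + 6*(2 + 12))*8 = -15*(4 + 6*14)*8 = -15*(4 + 84)*8 = -15*88*8 = -1320*8 = -10560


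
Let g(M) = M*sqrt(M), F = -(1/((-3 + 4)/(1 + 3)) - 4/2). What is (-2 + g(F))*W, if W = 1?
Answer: -2 - 2*I*sqrt(2) ≈ -2.0 - 2.8284*I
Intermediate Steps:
F = -2 (F = -(1/(1/4) - 4*1/2) = -(1/(1*(1/4)) - 2) = -(1/(1/4) - 2) = -(1*4 - 2) = -(4 - 2) = -1*2 = -2)
g(M) = M**(3/2)
(-2 + g(F))*W = (-2 + (-2)**(3/2))*1 = (-2 - 2*I*sqrt(2))*1 = -2 - 2*I*sqrt(2)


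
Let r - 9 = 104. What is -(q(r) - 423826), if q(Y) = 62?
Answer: 423764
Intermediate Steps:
r = 113 (r = 9 + 104 = 113)
-(q(r) - 423826) = -(62 - 423826) = -1*(-423764) = 423764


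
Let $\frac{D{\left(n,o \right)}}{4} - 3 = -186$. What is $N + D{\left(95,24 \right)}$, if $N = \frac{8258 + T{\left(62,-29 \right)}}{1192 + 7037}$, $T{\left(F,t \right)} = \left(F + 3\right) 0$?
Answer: $- \frac{6015370}{8229} \approx -731.0$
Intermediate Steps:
$T{\left(F,t \right)} = 0$ ($T{\left(F,t \right)} = \left(3 + F\right) 0 = 0$)
$D{\left(n,o \right)} = -732$ ($D{\left(n,o \right)} = 12 + 4 \left(-186\right) = 12 - 744 = -732$)
$N = \frac{8258}{8229}$ ($N = \frac{8258 + 0}{1192 + 7037} = \frac{8258}{8229} \approx 1.0035$)
$N + D{\left(95,24 \right)} = \frac{8258}{8229} - 732 = - \frac{6015370}{8229}$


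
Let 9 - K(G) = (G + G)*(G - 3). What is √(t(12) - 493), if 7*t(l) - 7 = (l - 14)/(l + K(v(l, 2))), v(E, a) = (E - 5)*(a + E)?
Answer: I*√170194012778/18599 ≈ 22.181*I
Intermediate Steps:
v(E, a) = (-5 + E)*(E + a)
K(G) = 9 - 2*G*(-3 + G) (K(G) = 9 - (G + G)*(G - 3) = 9 - 2*G*(-3 + G))
t(l) = 1 + (-14 + l)/(7*(-51 - 17*l - 2*(-10 + l² - 3*l)² + 6*l²)) (t(l) = 1 + ((l - 14)/(l + (9 - 2*(l² - 5*l - 5*2 + l*2)² + 6*(l² - 5*l - 5*2 + l*2))))/7 = 1 + ((-14 + l)/(l + (9 - 2*(l² - 5*l - 10 + 2*l)² + 6*(l² - 5*l - 10 + 2*l))))/7 = 1 + ((-14 + l)/(l + (9 - 2*(-10 + l² - 3*l)² + 6*(-10 + l² - 3*l))))/7 = 1 + ((-14 + l)/(l + (9 - 2*(-10 + l² - 3*l)² + (-60 - 18*l + 6*l²))))/7 = 1 + ((-14 + l)/(l + (-51 - 18*l - 2*(-10 + l² - 3*l)² + 6*l²)))/7 = 1 + ((-14 + l)/(-51 - 17*l - 2*(-10 + l² - 3*l)² + 6*l²))/7 = 1 + (-14 + l)/(7*(-51 - 17*l - 2*(-10 + l² - 3*l)² + 6*l²)))
√(t(12) - 493) = √((1771 - 196*12² - 84*12³ + 14*12⁴ + 958*12)/(7*(251 - 28*12² - 12*12³ + 2*12⁴ + 137*12)) - 493) = √((1771 - 196*144 - 84*1728 + 14*20736 + 11496)/(7*(251 - 28*144 - 12*1728 + 2*20736 + 1644)) - 493) = √((1771 - 28224 - 145152 + 290304 + 11496)/(7*(251 - 4032 - 20736 + 41472 + 1644)) - 493) = √((⅐)*130195/18599 - 493) = √((⅐)*(1/18599)*130195 - 493) = √(130195/130193 - 493) = √(-64054954/130193) = I*√170194012778/18599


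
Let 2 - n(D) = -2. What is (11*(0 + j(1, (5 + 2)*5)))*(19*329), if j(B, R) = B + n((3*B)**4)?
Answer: 343805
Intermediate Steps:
n(D) = 4 (n(D) = 2 - 1*(-2) = 2 + 2 = 4)
j(B, R) = 4 + B (j(B, R) = B + 4 = 4 + B)
(11*(0 + j(1, (5 + 2)*5)))*(19*329) = (11*(0 + (4 + 1)))*(19*329) = (11*(0 + 5))*6251 = (11*5)*6251 = 55*6251 = 343805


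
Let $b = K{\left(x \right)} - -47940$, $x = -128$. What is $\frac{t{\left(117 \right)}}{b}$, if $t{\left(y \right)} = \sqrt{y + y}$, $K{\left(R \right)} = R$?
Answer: $\frac{3 \sqrt{26}}{47812} \approx 0.00031994$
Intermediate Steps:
$b = 47812$ ($b = -128 - -47940 = -128 + 47940 = 47812$)
$t{\left(y \right)} = \sqrt{2} \sqrt{y}$ ($t{\left(y \right)} = \sqrt{2 y} = \sqrt{2} \sqrt{y}$)
$\frac{t{\left(117 \right)}}{b} = \frac{\sqrt{2} \sqrt{117}}{47812} = \sqrt{2} \cdot 3 \sqrt{13} \cdot \frac{1}{47812} = 3 \sqrt{26} \cdot \frac{1}{47812} = \frac{3 \sqrt{26}}{47812}$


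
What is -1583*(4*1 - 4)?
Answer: 0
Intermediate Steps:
-1583*(4*1 - 4) = -1583*(4 - 4) = -1583*0 = 0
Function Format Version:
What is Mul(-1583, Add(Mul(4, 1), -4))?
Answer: 0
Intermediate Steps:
Mul(-1583, Add(Mul(4, 1), -4)) = Mul(-1583, Add(4, -4)) = Mul(-1583, 0) = 0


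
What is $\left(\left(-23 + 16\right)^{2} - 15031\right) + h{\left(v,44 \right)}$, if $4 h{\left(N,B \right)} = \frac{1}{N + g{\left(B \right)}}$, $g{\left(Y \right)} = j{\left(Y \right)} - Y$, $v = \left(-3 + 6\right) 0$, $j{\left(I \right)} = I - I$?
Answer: $- \frac{2636833}{176} \approx -14982.0$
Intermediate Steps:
$j{\left(I \right)} = 0$
$v = 0$ ($v = 3 \cdot 0 = 0$)
$g{\left(Y \right)} = - Y$ ($g{\left(Y \right)} = 0 - Y = - Y$)
$h{\left(N,B \right)} = \frac{1}{4 \left(N - B\right)}$
$\left(\left(-23 + 16\right)^{2} - 15031\right) + h{\left(v,44 \right)} = \left(\left(-23 + 16\right)^{2} - 15031\right) + \frac{1}{4 \left(0 - 44\right)} = \left(\left(-7\right)^{2} - 15031\right) + \frac{1}{4 \left(0 - 44\right)} = \left(49 - 15031\right) + \frac{1}{4 \left(-44\right)} = -14982 + \frac{1}{4} \left(- \frac{1}{44}\right) = -14982 - \frac{1}{176} = - \frac{2636833}{176}$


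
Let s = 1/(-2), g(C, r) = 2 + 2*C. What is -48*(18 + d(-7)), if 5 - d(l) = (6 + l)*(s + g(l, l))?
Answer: -504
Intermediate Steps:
s = -½ ≈ -0.50000
d(l) = 5 - (6 + l)*(3/2 + 2*l) (d(l) = 5 - (6 + l)*(-½ + (2 + 2*l)) = 5 - (6 + l)*(3/2 + 2*l))
-48*(18 + d(-7)) = -48*(18 + (-4 - 2*(-7)² - 27/2*(-7))) = -48*(18 + (-4 - 2*49 + 189/2)) = -48*(18 + (-4 - 98 + 189/2)) = -48*(18 - 15/2) = -48*21/2 = -504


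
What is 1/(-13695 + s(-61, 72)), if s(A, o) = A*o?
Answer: -1/18087 ≈ -5.5288e-5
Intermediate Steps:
1/(-13695 + s(-61, 72)) = 1/(-13695 - 61*72) = 1/(-13695 - 4392) = 1/(-18087) = -1/18087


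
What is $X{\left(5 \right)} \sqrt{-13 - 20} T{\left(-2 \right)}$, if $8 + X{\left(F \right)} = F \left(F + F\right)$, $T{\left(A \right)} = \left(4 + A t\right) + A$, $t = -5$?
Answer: $504 i \sqrt{33} \approx 2895.3 i$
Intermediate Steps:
$T{\left(A \right)} = 4 - 4 A$ ($T{\left(A \right)} = \left(4 + A \left(-5\right)\right) + A = \left(4 - 5 A\right) + A = 4 - 4 A$)
$X{\left(F \right)} = -8 + 2 F^{2}$ ($X{\left(F \right)} = -8 + F \left(F + F\right) = -8 + F 2 F = -8 + 2 F^{2}$)
$X{\left(5 \right)} \sqrt{-13 - 20} T{\left(-2 \right)} = \left(-8 + 2 \cdot 5^{2}\right) \sqrt{-13 - 20} \left(4 - -8\right) = \left(-8 + 2 \cdot 25\right) \sqrt{-33} \left(4 + 8\right) = \left(-8 + 50\right) i \sqrt{33} \cdot 12 = 42 i \sqrt{33} \cdot 12 = 504 i \sqrt{33}$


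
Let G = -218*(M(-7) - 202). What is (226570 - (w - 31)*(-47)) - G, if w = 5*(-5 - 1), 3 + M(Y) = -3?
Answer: 178359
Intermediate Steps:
M(Y) = -6 (M(Y) = -3 - 3 = -6)
G = 45344 (G = -218*(-6 - 202) = -218*(-208) = 45344)
w = -30 (w = 5*(-6) = -30)
(226570 - (w - 31)*(-47)) - G = (226570 - (-30 - 31)*(-47)) - 1*45344 = (226570 - (-61)*(-47)) - 45344 = (226570 - 1*2867) - 45344 = (226570 - 2867) - 45344 = 223703 - 45344 = 178359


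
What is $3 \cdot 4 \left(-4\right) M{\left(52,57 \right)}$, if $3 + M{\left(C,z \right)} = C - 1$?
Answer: $-2304$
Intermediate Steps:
$M{\left(C,z \right)} = -4 + C$ ($M{\left(C,z \right)} = -3 + \left(C - 1\right) = -3 + \left(-1 + C\right) = -4 + C$)
$3 \cdot 4 \left(-4\right) M{\left(52,57 \right)} = 3 \cdot 4 \left(-4\right) \left(-4 + 52\right) = 12 \left(-4\right) 48 = \left(-48\right) 48 = -2304$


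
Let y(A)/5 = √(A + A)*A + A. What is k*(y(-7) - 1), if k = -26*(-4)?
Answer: -3744 - 3640*I*√14 ≈ -3744.0 - 13620.0*I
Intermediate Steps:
y(A) = 5*A + 5*√2*A^(3/2) (y(A) = 5*(√(A + A)*A + A) = 5*(√(2*A)*A + A) = 5*((√2*√A)*A + A) = 5*(√2*A^(3/2) + A) = 5*(A + √2*A^(3/2)) = 5*A + 5*√2*A^(3/2))
k = 104
k*(y(-7) - 1) = 104*((5*(-7) + 5*√2*(-7)^(3/2)) - 1) = 104*((-35 + 5*√2*(-7*I*√7)) - 1) = 104*((-35 - 35*I*√14) - 1) = 104*(-36 - 35*I*√14) = -3744 - 3640*I*√14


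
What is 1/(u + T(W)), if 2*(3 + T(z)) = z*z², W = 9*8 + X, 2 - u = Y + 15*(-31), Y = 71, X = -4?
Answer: 1/157609 ≈ 6.3448e-6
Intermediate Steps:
u = 396 (u = 2 - (71 + 15*(-31)) = 2 - (71 - 465) = 2 - 1*(-394) = 2 + 394 = 396)
W = 68 (W = 9*8 - 4 = 72 - 4 = 68)
T(z) = -3 + z³/2 (T(z) = -3 + (z*z²)/2 = -3 + z³/2)
1/(u + T(W)) = 1/(396 + (-3 + (½)*68³)) = 1/(396 + (-3 + (½)*314432)) = 1/(396 + (-3 + 157216)) = 1/(396 + 157213) = 1/157609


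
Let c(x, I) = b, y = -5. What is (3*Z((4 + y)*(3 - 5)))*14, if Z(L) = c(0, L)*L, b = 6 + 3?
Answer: 756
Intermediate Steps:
b = 9
c(x, I) = 9
Z(L) = 9*L
(3*Z((4 + y)*(3 - 5)))*14 = (3*(9*((4 - 5)*(3 - 5))))*14 = (3*(9*(-1*(-2))))*14 = (3*(9*2))*14 = (3*18)*14 = 54*14 = 756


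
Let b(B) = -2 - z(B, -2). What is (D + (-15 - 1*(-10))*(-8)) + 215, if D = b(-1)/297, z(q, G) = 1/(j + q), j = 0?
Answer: 75734/297 ≈ 255.00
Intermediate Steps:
z(q, G) = 1/q (z(q, G) = 1/(0 + q) = 1/q)
b(B) = -2 - 1/B
D = -1/297 (D = (-2 - 1/(-1))/297 = (-2 - 1*(-1))*(1/297) = (-2 + 1)*(1/297) = -1*1/297 = -1/297 ≈ -0.0033670)
(D + (-15 - 1*(-10))*(-8)) + 215 = (-1/297 + (-15 - 1*(-10))*(-8)) + 215 = (-1/297 + (-15 + 10)*(-8)) + 215 = (-1/297 - 5*(-8)) + 215 = (-1/297 + 40) + 215 = 11879/297 + 215 = 75734/297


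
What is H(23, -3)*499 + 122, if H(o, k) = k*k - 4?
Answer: 2617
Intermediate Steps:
H(o, k) = -4 + k² (H(o, k) = k² - 4 = -4 + k²)
H(23, -3)*499 + 122 = (-4 + (-3)²)*499 + 122 = (-4 + 9)*499 + 122 = 5*499 + 122 = 2495 + 122 = 2617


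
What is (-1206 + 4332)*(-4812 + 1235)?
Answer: -11181702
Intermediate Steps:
(-1206 + 4332)*(-4812 + 1235) = 3126*(-3577) = -11181702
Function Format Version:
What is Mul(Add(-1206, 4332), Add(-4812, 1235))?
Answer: -11181702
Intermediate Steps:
Mul(Add(-1206, 4332), Add(-4812, 1235)) = Mul(3126, -3577) = -11181702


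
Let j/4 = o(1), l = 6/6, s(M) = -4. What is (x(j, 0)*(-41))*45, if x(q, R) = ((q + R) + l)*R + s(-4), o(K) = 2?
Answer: 7380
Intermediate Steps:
l = 1 (l = 6*(⅙) = 1)
j = 8 (j = 4*2 = 8)
x(q, R) = -4 + R*(1 + R + q) (x(q, R) = ((q + R) + 1)*R - 4 = ((R + q) + 1)*R - 4 = (1 + R + q)*R - 4 = R*(1 + R + q) - 4 = -4 + R*(1 + R + q))
(x(j, 0)*(-41))*45 = ((-4 + 0 + 0² + 0*8)*(-41))*45 = ((-4 + 0 + 0 + 0)*(-41))*45 = -4*(-41)*45 = 164*45 = 7380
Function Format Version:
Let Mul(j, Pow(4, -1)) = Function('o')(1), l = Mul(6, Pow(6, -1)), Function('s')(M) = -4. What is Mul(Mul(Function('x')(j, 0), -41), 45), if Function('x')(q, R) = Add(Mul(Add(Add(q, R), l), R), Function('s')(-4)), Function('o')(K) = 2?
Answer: 7380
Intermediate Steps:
l = 1 (l = Mul(6, Rational(1, 6)) = 1)
j = 8 (j = Mul(4, 2) = 8)
Function('x')(q, R) = Add(-4, Mul(R, Add(1, R, q))) (Function('x')(q, R) = Add(Mul(Add(Add(q, R), 1), R), -4) = Add(Mul(Add(Add(R, q), 1), R), -4) = Add(Mul(Add(1, R, q), R), -4) = Add(Mul(R, Add(1, R, q)), -4) = Add(-4, Mul(R, Add(1, R, q))))
Mul(Mul(Function('x')(j, 0), -41), 45) = Mul(Mul(Add(-4, 0, Pow(0, 2), Mul(0, 8)), -41), 45) = Mul(Mul(Add(-4, 0, 0, 0), -41), 45) = Mul(Mul(-4, -41), 45) = Mul(164, 45) = 7380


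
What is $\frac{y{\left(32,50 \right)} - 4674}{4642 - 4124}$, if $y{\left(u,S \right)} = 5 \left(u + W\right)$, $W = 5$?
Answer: $- \frac{4489}{518} \approx -8.666$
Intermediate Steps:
$y{\left(u,S \right)} = 25 + 5 u$ ($y{\left(u,S \right)} = 5 \left(u + 5\right) = 5 \left(5 + u\right) = 25 + 5 u$)
$\frac{y{\left(32,50 \right)} - 4674}{4642 - 4124} = \frac{\left(25 + 5 \cdot 32\right) - 4674}{4642 - 4124} = \frac{\left(25 + 160\right) - 4674}{518} = \left(185 - 4674\right) \frac{1}{518} = \left(-4489\right) \frac{1}{518} = - \frac{4489}{518}$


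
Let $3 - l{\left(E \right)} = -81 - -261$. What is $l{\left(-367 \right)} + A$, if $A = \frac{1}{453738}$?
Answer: $- \frac{80311625}{453738} \approx -177.0$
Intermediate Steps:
$l{\left(E \right)} = -177$ ($l{\left(E \right)} = 3 - \left(-81 - -261\right) = 3 - \left(-81 + 261\right) = 3 - 180 = -177$)
$A = \frac{1}{453738} \approx 2.2039 \cdot 10^{-6}$
$l{\left(-367 \right)} + A = -177 + \frac{1}{453738} = - \frac{80311625}{453738}$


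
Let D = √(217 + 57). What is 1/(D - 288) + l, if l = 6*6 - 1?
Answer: 1446581/41335 - √274/82670 ≈ 34.996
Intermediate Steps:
D = √274 ≈ 16.553
l = 35 (l = 36 - 1 = 35)
1/(D - 288) + l = 1/(√274 - 288) + 35 = 1/(-288 + √274) + 35 = 35 + 1/(-288 + √274)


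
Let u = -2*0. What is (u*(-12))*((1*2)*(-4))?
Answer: 0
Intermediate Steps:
u = 0
(u*(-12))*((1*2)*(-4)) = (0*(-12))*((1*2)*(-4)) = 0*(2*(-4)) = 0*(-8) = 0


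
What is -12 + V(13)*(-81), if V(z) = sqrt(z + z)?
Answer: -12 - 81*sqrt(26) ≈ -425.02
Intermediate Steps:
V(z) = sqrt(2)*sqrt(z) (V(z) = sqrt(2*z) = sqrt(2)*sqrt(z))
-12 + V(13)*(-81) = -12 + (sqrt(2)*sqrt(13))*(-81) = -12 + sqrt(26)*(-81) = -12 - 81*sqrt(26)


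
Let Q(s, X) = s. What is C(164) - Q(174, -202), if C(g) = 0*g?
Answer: -174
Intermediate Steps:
C(g) = 0
C(164) - Q(174, -202) = 0 - 1*174 = 0 - 174 = -174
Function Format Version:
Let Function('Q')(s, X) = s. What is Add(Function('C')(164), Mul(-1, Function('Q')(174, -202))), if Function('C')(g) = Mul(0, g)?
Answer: -174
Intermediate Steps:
Function('C')(g) = 0
Add(Function('C')(164), Mul(-1, Function('Q')(174, -202))) = Add(0, Mul(-1, 174)) = Add(0, -174) = -174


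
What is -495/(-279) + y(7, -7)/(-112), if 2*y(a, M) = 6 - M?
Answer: 11917/6944 ≈ 1.7162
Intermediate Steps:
y(a, M) = 3 - M/2 (y(a, M) = (6 - M)/2 = 3 - M/2)
-495/(-279) + y(7, -7)/(-112) = -495/(-279) + (3 - ½*(-7))/(-112) = -495*(-1/279) + (3 + 7/2)*(-1/112) = 55/31 + (13/2)*(-1/112) = 55/31 - 13/224 = 11917/6944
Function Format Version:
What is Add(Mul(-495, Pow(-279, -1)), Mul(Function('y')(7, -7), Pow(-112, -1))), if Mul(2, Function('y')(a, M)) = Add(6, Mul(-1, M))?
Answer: Rational(11917, 6944) ≈ 1.7162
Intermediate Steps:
Function('y')(a, M) = Add(3, Mul(Rational(-1, 2), M)) (Function('y')(a, M) = Mul(Rational(1, 2), Add(6, Mul(-1, M))) = Add(3, Mul(Rational(-1, 2), M)))
Add(Mul(-495, Pow(-279, -1)), Mul(Function('y')(7, -7), Pow(-112, -1))) = Add(Mul(-495, Pow(-279, -1)), Mul(Add(3, Mul(Rational(-1, 2), -7)), Pow(-112, -1))) = Add(Mul(-495, Rational(-1, 279)), Mul(Add(3, Rational(7, 2)), Rational(-1, 112))) = Add(Rational(55, 31), Mul(Rational(13, 2), Rational(-1, 112))) = Add(Rational(55, 31), Rational(-13, 224)) = Rational(11917, 6944)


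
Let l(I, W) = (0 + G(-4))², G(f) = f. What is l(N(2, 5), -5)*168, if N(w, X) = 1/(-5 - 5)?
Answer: 2688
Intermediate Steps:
N(w, X) = -⅒ (N(w, X) = 1/(-10) = -⅒)
l(I, W) = 16 (l(I, W) = (0 - 4)² = (-4)² = 16)
l(N(2, 5), -5)*168 = 16*168 = 2688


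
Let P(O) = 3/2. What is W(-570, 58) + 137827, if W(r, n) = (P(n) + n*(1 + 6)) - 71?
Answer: 276327/2 ≈ 1.3816e+5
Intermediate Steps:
P(O) = 3/2 (P(O) = 3*(½) = 3/2)
W(r, n) = -139/2 + 7*n (W(r, n) = (3/2 + n*(1 + 6)) - 71 = (3/2 + n*7) - 71 = (3/2 + 7*n) - 71 = -139/2 + 7*n)
W(-570, 58) + 137827 = (-139/2 + 7*58) + 137827 = (-139/2 + 406) + 137827 = 673/2 + 137827 = 276327/2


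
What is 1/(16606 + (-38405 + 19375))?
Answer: -1/2424 ≈ -0.00041254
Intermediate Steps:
1/(16606 + (-38405 + 19375)) = 1/(16606 - 19030) = 1/(-2424) = -1/2424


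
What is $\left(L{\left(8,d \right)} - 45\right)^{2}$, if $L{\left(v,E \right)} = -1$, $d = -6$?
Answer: $2116$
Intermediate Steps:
$\left(L{\left(8,d \right)} - 45\right)^{2} = \left(-1 - 45\right)^{2} = \left(-46\right)^{2} = 2116$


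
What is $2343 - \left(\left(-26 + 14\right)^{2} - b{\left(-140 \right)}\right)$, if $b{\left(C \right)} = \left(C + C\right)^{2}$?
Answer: $80599$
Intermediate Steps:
$b{\left(C \right)} = 4 C^{2}$ ($b{\left(C \right)} = \left(2 C\right)^{2} = 4 C^{2}$)
$2343 - \left(\left(-26 + 14\right)^{2} - b{\left(-140 \right)}\right) = 2343 - \left(\left(-26 + 14\right)^{2} - 4 \left(-140\right)^{2}\right) = 2343 - \left(\left(-12\right)^{2} - 4 \cdot 19600\right) = 2343 - \left(144 - 78400\right) = 2343 - -78256 = 2343 + 78256 = 80599$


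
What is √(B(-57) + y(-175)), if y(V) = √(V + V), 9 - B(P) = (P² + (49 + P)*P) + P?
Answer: √(-3639 + 5*I*√14) ≈ 0.1551 + 60.324*I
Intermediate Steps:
B(P) = 9 - P - P² - P*(49 + P) (B(P) = 9 - ((P² + (49 + P)*P) + P) = 9 - ((P² + P*(49 + P)) + P) = 9 - (P + P² + P*(49 + P)) = 9 + (-P - P² - P*(49 + P)) = 9 - P - P² - P*(49 + P))
y(V) = √2*√V (y(V) = √(2*V) = √2*√V)
√(B(-57) + y(-175)) = √((9 - 50*(-57) - 2*(-57)²) + √2*√(-175)) = √((9 + 2850 - 2*3249) + √2*(5*I*√7)) = √((9 + 2850 - 6498) + 5*I*√14) = √(-3639 + 5*I*√14)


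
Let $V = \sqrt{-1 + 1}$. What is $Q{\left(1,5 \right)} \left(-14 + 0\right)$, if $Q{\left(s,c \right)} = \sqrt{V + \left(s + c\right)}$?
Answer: $- 14 \sqrt{6} \approx -34.293$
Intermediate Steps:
$V = 0$ ($V = \sqrt{0} = 0$)
$Q{\left(s,c \right)} = \sqrt{c + s}$ ($Q{\left(s,c \right)} = \sqrt{0 + \left(s + c\right)} = \sqrt{0 + \left(c + s\right)} = \sqrt{c + s}$)
$Q{\left(1,5 \right)} \left(-14 + 0\right) = \sqrt{5 + 1} \left(-14 + 0\right) = \sqrt{6} \left(-14\right) = - 14 \sqrt{6}$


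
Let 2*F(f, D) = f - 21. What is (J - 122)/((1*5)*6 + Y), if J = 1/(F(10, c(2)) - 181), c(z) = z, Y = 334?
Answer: -11377/33943 ≈ -0.33518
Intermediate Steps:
F(f, D) = -21/2 + f/2 (F(f, D) = (f - 21)/2 = (-21 + f)/2 = -21/2 + f/2)
J = -2/373 (J = 1/((-21/2 + (½)*10) - 181) = 1/((-21/2 + 5) - 181) = 1/(-11/2 - 181) = 1/(-373/2) = -2/373 ≈ -0.0053619)
(J - 122)/((1*5)*6 + Y) = (-2/373 - 122)/((1*5)*6 + 334) = -45508/(373*(5*6 + 334)) = -45508/(373*(30 + 334)) = -45508/373/364 = -45508/373*1/364 = -11377/33943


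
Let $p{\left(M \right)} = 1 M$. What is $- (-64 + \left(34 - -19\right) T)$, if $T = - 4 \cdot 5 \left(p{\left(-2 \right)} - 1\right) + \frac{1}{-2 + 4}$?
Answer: $- \frac{6285}{2} \approx -3142.5$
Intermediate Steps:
$p{\left(M \right)} = M$
$T = \frac{121}{2}$ ($T = - 4 \cdot 5 \left(-2 - 1\right) + \frac{1}{-2 + 4} = - 4 \cdot 5 \left(-3\right) + \frac{1}{2} = \left(-4\right) \left(-15\right) + \frac{1}{2} = 60 + \frac{1}{2} = \frac{121}{2} \approx 60.5$)
$- (-64 + \left(34 - -19\right) T) = - (-64 + \left(34 - -19\right) \frac{121}{2}) = - (-64 + \left(34 + 19\right) \frac{121}{2}) = - (-64 + 53 \cdot \frac{121}{2}) = - (-64 + \frac{6413}{2}) = \left(-1\right) \frac{6285}{2} = - \frac{6285}{2}$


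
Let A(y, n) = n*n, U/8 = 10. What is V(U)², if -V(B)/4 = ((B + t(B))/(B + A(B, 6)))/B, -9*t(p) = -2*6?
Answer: 3721/3027600 ≈ 0.0012290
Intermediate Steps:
U = 80 (U = 8*10 = 80)
A(y, n) = n²
t(p) = 4/3 (t(p) = -(-2)*6/9 = -⅑*(-12) = 4/3)
V(B) = -4*(4/3 + B)/(B*(36 + B)) (V(B) = -4*(B + 4/3)/(B + 6²)/B = -4*(4/3 + B)/(B + 36)/B = -4*(4/3 + B)/(36 + B)/B = -4*(4/3 + B)/(B*(36 + B)))
V(U)² = ((4/3)*(-4 - 3*80)/(80*(36 + 80)))² = ((4/3)*(1/80)*(-4 - 240)/116)² = ((4/3)*(1/80)*(1/116)*(-244))² = (-61/1740)² = 3721/3027600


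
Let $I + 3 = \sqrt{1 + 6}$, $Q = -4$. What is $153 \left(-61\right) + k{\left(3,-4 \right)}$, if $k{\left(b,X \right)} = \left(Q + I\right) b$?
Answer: $-9354 + 3 \sqrt{7} \approx -9346.1$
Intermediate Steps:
$I = -3 + \sqrt{7}$ ($I = -3 + \sqrt{1 + 6} = -3 + \sqrt{7} \approx -0.35425$)
$k{\left(b,X \right)} = b \left(-7 + \sqrt{7}\right)$ ($k{\left(b,X \right)} = \left(-4 - \left(3 - \sqrt{7}\right)\right) b = \left(-7 + \sqrt{7}\right) b = b \left(-7 + \sqrt{7}\right)$)
$153 \left(-61\right) + k{\left(3,-4 \right)} = 153 \left(-61\right) + 3 \left(-7 + \sqrt{7}\right) = -9333 - \left(21 - 3 \sqrt{7}\right) = -9354 + 3 \sqrt{7}$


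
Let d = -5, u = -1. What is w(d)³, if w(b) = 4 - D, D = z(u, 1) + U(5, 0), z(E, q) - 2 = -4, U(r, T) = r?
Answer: 1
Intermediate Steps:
z(E, q) = -2 (z(E, q) = 2 - 4 = -2)
D = 3 (D = -2 + 5 = 3)
w(b) = 1 (w(b) = 4 - 1*3 = 4 - 3 = 1)
w(d)³ = 1³ = 1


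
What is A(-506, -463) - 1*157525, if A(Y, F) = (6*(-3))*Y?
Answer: -148417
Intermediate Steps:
A(Y, F) = -18*Y
A(-506, -463) - 1*157525 = -18*(-506) - 1*157525 = 9108 - 157525 = -148417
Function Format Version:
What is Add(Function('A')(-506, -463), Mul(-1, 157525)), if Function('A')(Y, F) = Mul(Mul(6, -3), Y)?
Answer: -148417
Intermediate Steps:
Function('A')(Y, F) = Mul(-18, Y)
Add(Function('A')(-506, -463), Mul(-1, 157525)) = Add(Mul(-18, -506), Mul(-1, 157525)) = Add(9108, -157525) = -148417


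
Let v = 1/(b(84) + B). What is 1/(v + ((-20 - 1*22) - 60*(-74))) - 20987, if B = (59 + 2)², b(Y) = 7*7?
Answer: -347974131237/16580461 ≈ -20987.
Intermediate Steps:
b(Y) = 49
B = 3721 (B = 61² = 3721)
v = 1/3770 (v = 1/(49 + 3721) = 1/3770 ≈ 0.00026525)
1/(v + ((-20 - 1*22) - 60*(-74))) - 20987 = 1/(1/3770 + ((-20 - 1*22) - 60*(-74))) - 20987 = 1/(1/3770 + ((-20 - 22) + 4440)) - 20987 = 1/(1/3770 + (-42 + 4440)) - 20987 = 1/(1/3770 + 4398) - 20987 = 1/(16580461/3770) - 20987 = 3770/16580461 - 20987 = -347974131237/16580461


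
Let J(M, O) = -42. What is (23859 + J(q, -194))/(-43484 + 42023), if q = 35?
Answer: -7939/487 ≈ -16.302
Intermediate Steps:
(23859 + J(q, -194))/(-43484 + 42023) = (23859 - 42)/(-43484 + 42023) = 23817/(-1461) = 23817*(-1/1461) = -7939/487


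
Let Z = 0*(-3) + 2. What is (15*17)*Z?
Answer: 510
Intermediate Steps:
Z = 2 (Z = 0 + 2 = 2)
(15*17)*Z = (15*17)*2 = 255*2 = 510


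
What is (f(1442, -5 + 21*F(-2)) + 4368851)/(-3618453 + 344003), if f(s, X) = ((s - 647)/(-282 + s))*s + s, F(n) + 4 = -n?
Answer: -507068627/379836200 ≈ -1.3350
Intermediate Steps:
F(n) = -4 - n
f(s, X) = s + s*(-647 + s)/(-282 + s) (f(s, X) = ((-647 + s)/(-282 + s))*s + s = s*(-647 + s)/(-282 + s) + s = s + s*(-647 + s)/(-282 + s))
(f(1442, -5 + 21*F(-2)) + 4368851)/(-3618453 + 344003) = (1442*(-929 + 2*1442)/(-282 + 1442) + 4368851)/(-3618453 + 344003) = (1442*(-929 + 2884)/1160 + 4368851)/(-3274450) = (1442*(1/1160)*1955 + 4368851)*(-1/3274450) = (281911/116 + 4368851)*(-1/3274450) = (507068627/116)*(-1/3274450) = -507068627/379836200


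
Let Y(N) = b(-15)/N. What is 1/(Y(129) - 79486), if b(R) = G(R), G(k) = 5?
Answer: -129/10253689 ≈ -1.2581e-5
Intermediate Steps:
b(R) = 5
Y(N) = 5/N
1/(Y(129) - 79486) = 1/(5/129 - 79486) = 1/(-10253689/129) = -129/10253689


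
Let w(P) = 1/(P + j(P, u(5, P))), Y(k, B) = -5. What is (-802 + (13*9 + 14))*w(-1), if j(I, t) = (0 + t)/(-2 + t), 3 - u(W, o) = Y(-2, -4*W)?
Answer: -2013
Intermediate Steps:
u(W, o) = 8 (u(W, o) = 3 - 1*(-5) = 3 + 5 = 8)
j(I, t) = t/(-2 + t)
w(P) = 1/(4/3 + P) (w(P) = 1/(P + 8/(-2 + 8)) = 1/(P + 8/6) = 1/(P + 8*(1/6)) = 1/(P + 4/3) = 1/(4/3 + P))
(-802 + (13*9 + 14))*w(-1) = (-802 + (13*9 + 14))*(3/(4 + 3*(-1))) = (-802 + (117 + 14))*(3/(4 - 3)) = (-802 + 131)*(3/1) = -2013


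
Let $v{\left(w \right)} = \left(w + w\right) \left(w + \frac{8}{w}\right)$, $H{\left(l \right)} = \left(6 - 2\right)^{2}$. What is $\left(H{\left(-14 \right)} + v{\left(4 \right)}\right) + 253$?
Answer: $317$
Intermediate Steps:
$H{\left(l \right)} = 16$ ($H{\left(l \right)} = 4^{2} = 16$)
$v{\left(w \right)} = 2 w \left(w + \frac{8}{w}\right)$
$\left(H{\left(-14 \right)} + v{\left(4 \right)}\right) + 253 = \left(16 + \left(16 + 2 \cdot 4^{2}\right)\right) + 253 = \left(16 + \left(16 + 2 \cdot 16\right)\right) + 253 = \left(16 + \left(16 + 32\right)\right) + 253 = \left(16 + 48\right) + 253 = 64 + 253 = 317$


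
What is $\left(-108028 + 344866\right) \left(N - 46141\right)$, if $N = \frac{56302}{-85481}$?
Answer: $- \frac{934144758061074}{85481} \approx -1.0928 \cdot 10^{10}$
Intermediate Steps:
$N = - \frac{56302}{85481}$ ($N = 56302 \left(- \frac{1}{85481}\right) = - \frac{56302}{85481} \approx -0.65865$)
$\left(-108028 + 344866\right) \left(N - 46141\right) = \left(-108028 + 344866\right) \left(- \frac{56302}{85481} - 46141\right) = 236838 \left(- \frac{3944235123}{85481}\right) = - \frac{934144758061074}{85481}$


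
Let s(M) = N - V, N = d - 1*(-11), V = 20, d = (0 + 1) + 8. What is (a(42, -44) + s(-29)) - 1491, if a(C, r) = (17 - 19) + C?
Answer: -1451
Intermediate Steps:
d = 9 (d = 1 + 8 = 9)
N = 20 (N = 9 - 1*(-11) = 9 + 11 = 20)
s(M) = 0 (s(M) = 20 - 1*20 = 20 - 20 = 0)
a(C, r) = -2 + C
(a(42, -44) + s(-29)) - 1491 = ((-2 + 42) + 0) - 1491 = (40 + 0) - 1491 = 40 - 1491 = -1451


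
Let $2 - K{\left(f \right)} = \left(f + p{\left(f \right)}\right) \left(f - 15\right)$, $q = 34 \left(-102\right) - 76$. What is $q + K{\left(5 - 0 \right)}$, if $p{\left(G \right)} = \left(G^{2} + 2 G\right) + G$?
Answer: $-3092$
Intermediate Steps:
$p{\left(G \right)} = G^{2} + 3 G$
$q = -3544$ ($q = -3468 - 76 = -3544$)
$K{\left(f \right)} = 2 - \left(-15 + f\right) \left(f + f \left(3 + f\right)\right)$ ($K{\left(f \right)} = 2 - \left(f + f \left(3 + f\right)\right) \left(f - 15\right) = 2 - \left(f + f \left(3 + f\right)\right) \left(-15 + f\right) = 2 - \left(-15 + f\right) \left(f + f \left(3 + f\right)\right)$)
$q + K{\left(5 - 0 \right)} = -3544 + \left(2 - \left(5 - 0\right)^{3} + 11 \left(5 - 0\right)^{2} + 60 \left(5 - 0\right)\right) = -3544 + \left(2 - \left(5 + 0\right)^{3} + 11 \left(5 + 0\right)^{2} + 60 \left(5 + 0\right)\right) = -3544 + \left(2 - 5^{3} + 11 \cdot 5^{2} + 60 \cdot 5\right) = -3544 + \left(2 - 125 + 11 \cdot 25 + 300\right) = -3544 + \left(2 - 125 + 275 + 300\right) = -3544 + 452 = -3092$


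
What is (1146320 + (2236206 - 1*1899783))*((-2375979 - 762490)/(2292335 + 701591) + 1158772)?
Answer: 5144042450896185429/2993926 ≈ 1.7182e+12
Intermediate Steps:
(1146320 + (2236206 - 1*1899783))*((-2375979 - 762490)/(2292335 + 701591) + 1158772) = (1146320 + (2236206 - 1899783))*(-3138469/2993926 + 1158772) = (1146320 + 336423)*(-3138469*1/2993926 + 1158772) = 1482743*(-3138469/2993926 + 1158772) = 1482743*(3469274480403/2993926) = 5144042450896185429/2993926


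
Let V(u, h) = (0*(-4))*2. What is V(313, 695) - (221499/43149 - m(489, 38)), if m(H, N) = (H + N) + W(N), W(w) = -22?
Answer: 7189582/14383 ≈ 499.87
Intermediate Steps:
m(H, N) = -22 + H + N (m(H, N) = (H + N) - 22 = -22 + H + N)
V(u, h) = 0 (V(u, h) = 0*2 = 0)
V(313, 695) - (221499/43149 - m(489, 38)) = 0 - (221499/43149 - (-22 + 489 + 38)) = 0 - (221499*(1/43149) - 1*505) = 0 - (73833/14383 - 505) = 0 - 1*(-7189582/14383) = 0 + 7189582/14383 = 7189582/14383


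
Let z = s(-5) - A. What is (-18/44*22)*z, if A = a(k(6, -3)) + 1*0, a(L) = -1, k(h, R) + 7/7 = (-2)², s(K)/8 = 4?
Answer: -297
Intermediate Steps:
s(K) = 32 (s(K) = 8*4 = 32)
k(h, R) = 3 (k(h, R) = -1 + (-2)² = -1 + 4 = 3)
A = -1 (A = -1 + 1*0 = -1 + 0 = -1)
z = 33 (z = 32 - 1*(-1) = 32 + 1 = 33)
(-18/44*22)*z = (-18/44*22)*33 = (-18*1/44*22)*33 = -9/22*22*33 = -9*33 = -297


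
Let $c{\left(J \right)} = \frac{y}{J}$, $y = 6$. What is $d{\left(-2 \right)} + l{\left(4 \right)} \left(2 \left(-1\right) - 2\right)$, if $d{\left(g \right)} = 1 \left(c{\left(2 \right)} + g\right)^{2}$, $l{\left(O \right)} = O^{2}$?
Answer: $-63$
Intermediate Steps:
$c{\left(J \right)} = \frac{6}{J}$
$d{\left(g \right)} = \left(3 + g\right)^{2}$ ($d{\left(g \right)} = 1 \left(\frac{6}{2} + g\right)^{2} = 1 \left(6 \cdot \frac{1}{2} + g\right)^{2} = 1 \left(3 + g\right)^{2} = \left(3 + g\right)^{2}$)
$d{\left(-2 \right)} + l{\left(4 \right)} \left(2 \left(-1\right) - 2\right) = \left(3 - 2\right)^{2} + 4^{2} \left(2 \left(-1\right) - 2\right) = 1^{2} + 16 \left(-2 - 2\right) = 1 + 16 \left(-4\right) = 1 - 64 = -63$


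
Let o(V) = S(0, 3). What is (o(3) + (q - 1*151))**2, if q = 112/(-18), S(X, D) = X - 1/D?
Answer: 2010724/81 ≈ 24824.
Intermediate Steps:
q = -56/9 (q = 112*(-1/18) = -56/9 ≈ -6.2222)
o(V) = -1/3 (o(V) = 0 - 1/3 = -1/3)
(o(3) + (q - 1*151))**2 = (-1/3 + (-56/9 - 1*151))**2 = (-1/3 + (-56/9 - 151))**2 = (-1/3 - 1415/9)**2 = (-1418/9)**2 = 2010724/81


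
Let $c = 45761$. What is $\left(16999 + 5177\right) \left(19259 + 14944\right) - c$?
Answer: $758439967$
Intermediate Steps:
$\left(16999 + 5177\right) \left(19259 + 14944\right) - c = \left(16999 + 5177\right) \left(19259 + 14944\right) - 45761 = 22176 \cdot 34203 - 45761 = 758485728 - 45761 = 758439967$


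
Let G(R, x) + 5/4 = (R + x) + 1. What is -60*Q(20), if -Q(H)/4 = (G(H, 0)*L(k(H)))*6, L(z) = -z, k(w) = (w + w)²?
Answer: -45504000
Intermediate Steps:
k(w) = 4*w² (k(w) = (2*w)² = 4*w²)
G(R, x) = -¼ + R + x (G(R, x) = -5/4 + ((R + x) + 1) = -5/4 + (1 + R + x) = -¼ + R + x)
Q(H) = 96*H²*(-¼ + H) (Q(H) = -4*(-¼ + H + 0)*(-4*H²)*6 = -4*(-¼ + H)*(-4*H²)*6 = -4*(-4*H²*(-¼ + H))*6 = -(-96)*H²*(-¼ + H) = 96*H²*(-¼ + H))
-60*Q(20) = -60*20²*(-24 + 96*20) = -24000*(-24 + 1920) = -24000*1896 = -60*758400 = -45504000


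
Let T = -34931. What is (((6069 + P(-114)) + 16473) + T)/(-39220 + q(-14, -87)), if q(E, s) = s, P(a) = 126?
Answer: 12263/39307 ≈ 0.31198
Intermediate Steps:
(((6069 + P(-114)) + 16473) + T)/(-39220 + q(-14, -87)) = (((6069 + 126) + 16473) - 34931)/(-39220 - 87) = ((6195 + 16473) - 34931)/(-39307) = (22668 - 34931)*(-1/39307) = -12263*(-1/39307) = 12263/39307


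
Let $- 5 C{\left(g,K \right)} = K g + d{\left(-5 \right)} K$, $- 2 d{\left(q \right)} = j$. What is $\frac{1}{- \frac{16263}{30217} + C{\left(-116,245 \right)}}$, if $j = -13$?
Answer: $\frac{60434}{324226101} \approx 0.00018639$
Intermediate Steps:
$d{\left(q \right)} = \frac{13}{2}$ ($d{\left(q \right)} = \left(- \frac{1}{2}\right) \left(-13\right) = \frac{13}{2}$)
$C{\left(g,K \right)} = - \frac{13 K}{10} - \frac{K g}{5}$ ($C{\left(g,K \right)} = - \frac{K g + \frac{13 K}{2}}{5} = - \frac{\frac{13 K}{2} + K g}{5} = - \frac{13 K}{10} - \frac{K g}{5}$)
$\frac{1}{- \frac{16263}{30217} + C{\left(-116,245 \right)}} = \frac{1}{- \frac{16263}{30217} - \frac{49 \left(13 + 2 \left(-116\right)\right)}{2}} = \frac{1}{\left(-16263\right) \frac{1}{30217} - \frac{49 \left(13 - 232\right)}{2}} = \frac{1}{- \frac{16263}{30217} - \frac{49}{2} \left(-219\right)} = \frac{1}{- \frac{16263}{30217} + \frac{10731}{2}} = \frac{1}{\frac{324226101}{60434}} = \frac{60434}{324226101}$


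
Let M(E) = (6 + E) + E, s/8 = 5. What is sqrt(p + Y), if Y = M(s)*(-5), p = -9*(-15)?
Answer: I*sqrt(295) ≈ 17.176*I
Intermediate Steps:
s = 40 (s = 8*5 = 40)
M(E) = 6 + 2*E
p = 135
Y = -430 (Y = (6 + 2*40)*(-5) = (6 + 80)*(-5) = 86*(-5) = -430)
sqrt(p + Y) = sqrt(135 - 430) = sqrt(-295) = I*sqrt(295)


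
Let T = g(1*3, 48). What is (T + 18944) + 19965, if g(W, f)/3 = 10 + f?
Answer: 39083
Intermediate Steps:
g(W, f) = 30 + 3*f (g(W, f) = 3*(10 + f) = 30 + 3*f)
T = 174 (T = 30 + 3*48 = 30 + 144 = 174)
(T + 18944) + 19965 = (174 + 18944) + 19965 = 19118 + 19965 = 39083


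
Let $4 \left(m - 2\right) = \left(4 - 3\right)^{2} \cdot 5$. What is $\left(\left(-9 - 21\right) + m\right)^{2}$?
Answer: $\frac{11449}{16} \approx 715.56$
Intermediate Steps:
$m = \frac{13}{4}$ ($m = 2 + \frac{\left(4 - 3\right)^{2} \cdot 5}{4} = 2 + \frac{1^{2} \cdot 5}{4} = 2 + \frac{1 \cdot 5}{4} = 2 + \frac{1}{4} \cdot 5 = 2 + \frac{5}{4} = \frac{13}{4} \approx 3.25$)
$\left(\left(-9 - 21\right) + m\right)^{2} = \left(\left(-9 - 21\right) + \frac{13}{4}\right)^{2} = \left(-30 + \frac{13}{4}\right)^{2} = \left(- \frac{107}{4}\right)^{2} = \frac{11449}{16}$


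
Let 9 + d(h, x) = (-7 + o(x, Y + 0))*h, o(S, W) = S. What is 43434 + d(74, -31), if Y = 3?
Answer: 40613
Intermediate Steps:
d(h, x) = -9 + h*(-7 + x) (d(h, x) = -9 + (-7 + x)*h = -9 + h*(-7 + x))
43434 + d(74, -31) = 43434 + (-9 - 7*74 + 74*(-31)) = 43434 + (-9 - 518 - 2294) = 43434 - 2821 = 40613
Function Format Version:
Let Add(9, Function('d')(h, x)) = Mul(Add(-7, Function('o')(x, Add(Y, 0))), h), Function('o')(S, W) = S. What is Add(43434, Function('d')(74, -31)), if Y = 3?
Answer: 40613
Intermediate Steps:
Function('d')(h, x) = Add(-9, Mul(h, Add(-7, x))) (Function('d')(h, x) = Add(-9, Mul(Add(-7, x), h)) = Add(-9, Mul(h, Add(-7, x))))
Add(43434, Function('d')(74, -31)) = Add(43434, Add(-9, Mul(-7, 74), Mul(74, -31))) = Add(43434, Add(-9, -518, -2294)) = Add(43434, -2821) = 40613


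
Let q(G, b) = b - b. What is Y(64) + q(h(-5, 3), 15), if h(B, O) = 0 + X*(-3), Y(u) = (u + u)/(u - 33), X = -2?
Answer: 128/31 ≈ 4.1290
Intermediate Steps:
Y(u) = 2*u/(-33 + u) (Y(u) = (2*u)/(-33 + u) = 2*u/(-33 + u))
h(B, O) = 6 (h(B, O) = 0 - 2*(-3) = 0 + 6 = 6)
q(G, b) = 0
Y(64) + q(h(-5, 3), 15) = 2*64/(-33 + 64) + 0 = 2*64/31 + 0 = 2*64*(1/31) + 0 = 128/31 + 0 = 128/31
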